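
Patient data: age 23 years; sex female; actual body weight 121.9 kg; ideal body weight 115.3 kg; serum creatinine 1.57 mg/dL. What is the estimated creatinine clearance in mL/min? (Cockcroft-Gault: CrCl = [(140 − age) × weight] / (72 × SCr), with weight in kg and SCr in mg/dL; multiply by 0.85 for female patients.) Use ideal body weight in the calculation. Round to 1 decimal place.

101.4 mL/min

CrCl = (140 − 23) × 115.3 / (72 × 1.57) × 0.85 = 13490.1 / 113.04 × 0.85 ≈ 101.4 mL/min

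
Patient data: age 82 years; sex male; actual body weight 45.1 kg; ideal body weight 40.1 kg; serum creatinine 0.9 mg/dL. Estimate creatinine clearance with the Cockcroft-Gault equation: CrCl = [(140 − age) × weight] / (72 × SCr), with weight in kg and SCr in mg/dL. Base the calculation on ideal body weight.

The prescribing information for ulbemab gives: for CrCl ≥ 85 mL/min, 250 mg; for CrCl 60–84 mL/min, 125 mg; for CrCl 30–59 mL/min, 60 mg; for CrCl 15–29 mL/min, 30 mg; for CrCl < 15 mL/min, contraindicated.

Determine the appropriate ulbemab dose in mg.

60 mg

CrCl = (140 − 82) × 40.1 / (72 × 0.9) = 2325.8 / 64.80 ≈ 35.9 mL/min
CrCl ≈ 36 mL/min → bracket 30–59 mL/min.
Dose for this bracket: 60 mg.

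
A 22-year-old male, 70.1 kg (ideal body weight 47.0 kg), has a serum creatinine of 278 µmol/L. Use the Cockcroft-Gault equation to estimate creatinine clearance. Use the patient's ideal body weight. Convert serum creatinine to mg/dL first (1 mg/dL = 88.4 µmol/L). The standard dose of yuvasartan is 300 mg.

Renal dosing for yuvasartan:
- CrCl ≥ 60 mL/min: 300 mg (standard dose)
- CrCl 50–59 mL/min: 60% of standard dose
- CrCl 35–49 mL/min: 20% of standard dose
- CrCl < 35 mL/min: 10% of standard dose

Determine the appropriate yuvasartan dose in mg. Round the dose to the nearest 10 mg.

SCr = 278 / 88.4 = 3.145 mg/dL
CrCl = (140 − 22) × 47 / (72 × 3.145) = 5546.0 / 226.44 ≈ 24.5 mL/min
CrCl ≈ 24 mL/min → bracket < 35 mL/min.
10% of 300 mg = 30 mg

30 mg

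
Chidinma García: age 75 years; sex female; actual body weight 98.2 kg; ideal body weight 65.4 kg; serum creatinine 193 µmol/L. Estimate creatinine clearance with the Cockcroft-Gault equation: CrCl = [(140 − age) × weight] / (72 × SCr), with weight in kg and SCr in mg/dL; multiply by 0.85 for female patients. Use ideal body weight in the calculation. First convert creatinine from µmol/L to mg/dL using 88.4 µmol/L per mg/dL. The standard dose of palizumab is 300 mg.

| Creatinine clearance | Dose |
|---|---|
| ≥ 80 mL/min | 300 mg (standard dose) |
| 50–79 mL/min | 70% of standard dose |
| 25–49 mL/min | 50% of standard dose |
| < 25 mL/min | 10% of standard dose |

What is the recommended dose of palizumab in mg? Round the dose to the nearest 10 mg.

30 mg

SCr = 193 / 88.4 = 2.183 mg/dL
CrCl = (140 − 75) × 65.4 / (72 × 2.183) × 0.85 = 4251.0 / 157.18 × 0.85 ≈ 23.0 mL/min
CrCl ≈ 23 mL/min → bracket < 25 mL/min.
10% of 300 mg = 30 mg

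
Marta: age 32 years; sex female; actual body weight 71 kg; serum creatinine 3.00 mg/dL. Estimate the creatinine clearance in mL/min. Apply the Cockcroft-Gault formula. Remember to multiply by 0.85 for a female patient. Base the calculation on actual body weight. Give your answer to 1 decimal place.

CrCl = (140 − 32) × 71 / (72 × 3) × 0.85 = 7668.0 / 216.00 × 0.85 ≈ 30.2 mL/min

30.2 mL/min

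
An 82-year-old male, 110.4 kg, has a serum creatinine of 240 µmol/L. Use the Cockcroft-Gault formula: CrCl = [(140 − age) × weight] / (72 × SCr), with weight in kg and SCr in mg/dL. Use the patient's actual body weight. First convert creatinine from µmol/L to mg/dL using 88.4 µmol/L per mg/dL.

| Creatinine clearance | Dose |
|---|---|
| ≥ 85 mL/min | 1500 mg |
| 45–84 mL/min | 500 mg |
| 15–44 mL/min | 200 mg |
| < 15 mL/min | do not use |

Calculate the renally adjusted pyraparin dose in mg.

200 mg

SCr = 240 / 88.4 = 2.715 mg/dL
CrCl = (140 − 82) × 110.4 / (72 × 2.715) = 6403.2 / 195.48 ≈ 32.8 mL/min
CrCl ≈ 33 mL/min → bracket 15–44 mL/min.
Dose for this bracket: 200 mg.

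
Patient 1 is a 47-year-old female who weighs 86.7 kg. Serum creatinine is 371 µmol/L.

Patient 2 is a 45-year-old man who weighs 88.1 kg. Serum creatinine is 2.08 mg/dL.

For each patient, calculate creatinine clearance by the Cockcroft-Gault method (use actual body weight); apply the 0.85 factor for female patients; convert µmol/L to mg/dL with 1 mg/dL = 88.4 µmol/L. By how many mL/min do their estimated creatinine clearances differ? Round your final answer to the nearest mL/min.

33 mL/min

Patient 1: SCr = 371 / 88.4 = 4.197 mg/dL
Patient 1: CrCl = (140 − 47) × 86.7 / (72 × 4.197) × 0.85 = 8063.1 / 302.18 × 0.85 ≈ 22.7 mL/min
Patient 2: CrCl = (140 − 45) × 88.1 / (72 × 2.08) = 8369.5 / 149.76 ≈ 55.9 mL/min
|22.7 − 55.9| = 33.2 mL/min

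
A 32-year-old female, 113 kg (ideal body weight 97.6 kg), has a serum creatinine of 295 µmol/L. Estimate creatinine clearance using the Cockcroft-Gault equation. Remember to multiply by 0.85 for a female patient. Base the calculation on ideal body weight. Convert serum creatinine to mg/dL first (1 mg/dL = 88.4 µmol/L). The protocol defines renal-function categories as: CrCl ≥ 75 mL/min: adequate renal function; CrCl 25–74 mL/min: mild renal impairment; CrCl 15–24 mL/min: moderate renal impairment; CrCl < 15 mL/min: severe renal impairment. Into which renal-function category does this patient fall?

mild renal impairment

SCr = 295 / 88.4 = 3.337 mg/dL
CrCl = (140 − 32) × 97.6 / (72 × 3.337) × 0.85 = 10540.8 / 240.26 × 0.85 ≈ 37.3 mL/min
37 mL/min falls in the 'mild renal impairment' range.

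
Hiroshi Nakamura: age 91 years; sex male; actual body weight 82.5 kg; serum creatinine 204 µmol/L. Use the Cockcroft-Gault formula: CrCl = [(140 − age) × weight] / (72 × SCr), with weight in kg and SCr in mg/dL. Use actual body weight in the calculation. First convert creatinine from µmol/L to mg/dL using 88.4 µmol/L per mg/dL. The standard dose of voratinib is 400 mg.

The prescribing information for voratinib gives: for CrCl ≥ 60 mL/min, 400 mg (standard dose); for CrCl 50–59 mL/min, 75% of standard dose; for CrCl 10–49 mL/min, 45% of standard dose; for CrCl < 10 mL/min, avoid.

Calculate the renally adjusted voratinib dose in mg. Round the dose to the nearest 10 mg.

180 mg

SCr = 204 / 88.4 = 2.308 mg/dL
CrCl = (140 − 91) × 82.5 / (72 × 2.308) = 4042.5 / 166.18 ≈ 24.3 mL/min
CrCl ≈ 24 mL/min → bracket 10–49 mL/min.
45% of 400 mg = 180 mg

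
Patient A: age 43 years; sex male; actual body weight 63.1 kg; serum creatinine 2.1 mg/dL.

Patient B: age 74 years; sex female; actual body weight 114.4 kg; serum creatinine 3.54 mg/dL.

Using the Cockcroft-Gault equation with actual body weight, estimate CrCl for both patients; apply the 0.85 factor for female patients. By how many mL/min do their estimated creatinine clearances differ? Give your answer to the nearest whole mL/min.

Patient A: CrCl = (140 − 43) × 63.1 / (72 × 2.1) = 6120.7 / 151.20 ≈ 40.5 mL/min
Patient B: CrCl = (140 − 74) × 114.4 / (72 × 3.54) × 0.85 = 7550.4 / 254.88 × 0.85 ≈ 25.2 mL/min
|40.5 − 25.2| = 15.3 mL/min

15 mL/min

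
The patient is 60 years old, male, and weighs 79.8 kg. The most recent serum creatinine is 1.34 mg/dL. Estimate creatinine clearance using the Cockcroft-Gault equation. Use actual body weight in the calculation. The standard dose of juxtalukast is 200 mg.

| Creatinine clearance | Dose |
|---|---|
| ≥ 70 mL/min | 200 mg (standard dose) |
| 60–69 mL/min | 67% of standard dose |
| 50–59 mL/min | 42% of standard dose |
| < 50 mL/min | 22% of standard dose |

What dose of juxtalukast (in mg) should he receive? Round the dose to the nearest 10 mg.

CrCl = (140 − 60) × 79.8 / (72 × 1.34) = 6384.0 / 96.48 ≈ 66.2 mL/min
CrCl ≈ 66 mL/min → bracket 60–69 mL/min.
67% of 200 mg = 134 mg → 130 mg

130 mg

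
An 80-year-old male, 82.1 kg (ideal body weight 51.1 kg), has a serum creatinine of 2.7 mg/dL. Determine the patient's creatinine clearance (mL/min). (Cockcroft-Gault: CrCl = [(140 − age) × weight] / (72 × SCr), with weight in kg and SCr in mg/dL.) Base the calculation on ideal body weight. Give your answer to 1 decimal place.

15.8 mL/min

CrCl = (140 − 80) × 51.1 / (72 × 2.7) = 3066.0 / 194.40 ≈ 15.8 mL/min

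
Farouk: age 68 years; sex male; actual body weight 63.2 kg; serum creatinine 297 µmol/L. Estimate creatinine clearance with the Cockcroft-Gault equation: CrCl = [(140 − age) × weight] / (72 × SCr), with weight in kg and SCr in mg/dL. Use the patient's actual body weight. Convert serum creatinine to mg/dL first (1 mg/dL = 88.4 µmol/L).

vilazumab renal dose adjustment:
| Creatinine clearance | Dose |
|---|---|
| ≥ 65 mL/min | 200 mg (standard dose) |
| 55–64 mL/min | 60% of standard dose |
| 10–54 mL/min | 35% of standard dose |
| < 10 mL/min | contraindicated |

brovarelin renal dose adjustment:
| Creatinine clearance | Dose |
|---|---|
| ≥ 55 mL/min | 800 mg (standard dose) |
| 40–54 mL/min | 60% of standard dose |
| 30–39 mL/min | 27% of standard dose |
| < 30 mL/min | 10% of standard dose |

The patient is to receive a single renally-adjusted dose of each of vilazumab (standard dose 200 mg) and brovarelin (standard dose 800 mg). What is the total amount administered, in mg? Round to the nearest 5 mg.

SCr = 297 / 88.4 = 3.36 mg/dL
CrCl = (140 − 68) × 63.2 / (72 × 3.36) = 4550.4 / 241.92 ≈ 18.8 mL/min
CrCl ≈ 19 mL/min.
vilazumab: 10–54 mL/min → 35% of 200 mg = 70 mg.
brovarelin: < 30 mL/min → 10% of 800 mg = 80 mg.
Total = 70 + 80 = 150 mg.

150 mg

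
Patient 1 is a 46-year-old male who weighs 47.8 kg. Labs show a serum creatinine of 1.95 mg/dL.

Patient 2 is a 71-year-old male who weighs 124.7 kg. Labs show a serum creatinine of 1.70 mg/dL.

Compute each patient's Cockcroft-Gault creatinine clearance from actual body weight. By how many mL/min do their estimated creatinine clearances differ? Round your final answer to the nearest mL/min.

38 mL/min

Patient 1: CrCl = (140 − 46) × 47.8 / (72 × 1.95) = 4493.2 / 140.40 ≈ 32.0 mL/min
Patient 2: CrCl = (140 − 71) × 124.7 / (72 × 1.7) = 8604.3 / 122.40 ≈ 70.3 mL/min
|32.0 − 70.3| = 38.3 mL/min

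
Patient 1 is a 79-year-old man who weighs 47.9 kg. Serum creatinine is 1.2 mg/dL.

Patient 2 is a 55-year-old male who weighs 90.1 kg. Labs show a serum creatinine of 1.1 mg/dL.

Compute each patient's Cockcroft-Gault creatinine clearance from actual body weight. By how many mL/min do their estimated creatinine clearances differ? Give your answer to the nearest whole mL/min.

Patient 1: CrCl = (140 − 79) × 47.9 / (72 × 1.2) = 2921.9 / 86.40 ≈ 33.8 mL/min
Patient 2: CrCl = (140 − 55) × 90.1 / (72 × 1.1) = 7658.5 / 79.20 ≈ 96.7 mL/min
|33.8 − 96.7| = 62.9 mL/min

63 mL/min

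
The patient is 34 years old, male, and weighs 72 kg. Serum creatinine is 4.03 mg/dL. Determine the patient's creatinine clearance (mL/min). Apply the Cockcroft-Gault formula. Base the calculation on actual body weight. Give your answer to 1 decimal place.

CrCl = (140 − 34) × 72 / (72 × 4.03) = 7632.0 / 290.16 ≈ 26.3 mL/min

26.3 mL/min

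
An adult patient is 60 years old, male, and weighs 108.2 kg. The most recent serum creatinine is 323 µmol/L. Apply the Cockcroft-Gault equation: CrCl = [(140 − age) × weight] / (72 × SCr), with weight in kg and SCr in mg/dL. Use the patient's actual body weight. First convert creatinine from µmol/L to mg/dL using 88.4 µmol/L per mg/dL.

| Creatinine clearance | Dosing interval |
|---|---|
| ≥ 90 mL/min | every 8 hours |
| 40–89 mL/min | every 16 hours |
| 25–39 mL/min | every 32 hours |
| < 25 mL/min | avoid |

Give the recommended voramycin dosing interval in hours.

SCr = 323 / 88.4 = 3.654 mg/dL
CrCl = (140 − 60) × 108.2 / (72 × 3.654) = 8656.0 / 263.09 ≈ 32.9 mL/min
CrCl ≈ 33 mL/min → bracket 25–39 mL/min → every 32 hours.

every 32 hours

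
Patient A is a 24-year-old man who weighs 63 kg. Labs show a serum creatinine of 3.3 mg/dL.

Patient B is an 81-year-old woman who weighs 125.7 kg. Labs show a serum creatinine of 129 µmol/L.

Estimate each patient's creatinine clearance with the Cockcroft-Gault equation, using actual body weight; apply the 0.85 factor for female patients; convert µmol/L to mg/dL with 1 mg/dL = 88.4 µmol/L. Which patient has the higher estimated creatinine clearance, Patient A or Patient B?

Patient A: CrCl = (140 − 24) × 63 / (72 × 3.3) = 7308.0 / 237.60 ≈ 30.8 mL/min
Patient B: SCr = 129 / 88.4 = 1.459 mg/dL
Patient B: CrCl = (140 − 81) × 125.7 / (72 × 1.459) × 0.85 = 7416.3 / 105.05 × 0.85 ≈ 60.0 mL/min
30.8 vs 60.0 mL/min → Patient B is higher.

Patient B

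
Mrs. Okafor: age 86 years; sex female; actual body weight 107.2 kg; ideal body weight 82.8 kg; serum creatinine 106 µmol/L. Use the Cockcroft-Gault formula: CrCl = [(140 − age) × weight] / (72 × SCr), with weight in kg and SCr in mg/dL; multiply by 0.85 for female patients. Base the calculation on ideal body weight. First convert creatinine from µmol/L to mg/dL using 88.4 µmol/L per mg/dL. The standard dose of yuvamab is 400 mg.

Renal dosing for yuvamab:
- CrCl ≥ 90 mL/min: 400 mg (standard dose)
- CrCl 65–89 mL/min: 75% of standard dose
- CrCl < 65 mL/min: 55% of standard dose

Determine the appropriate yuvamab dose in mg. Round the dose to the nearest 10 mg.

SCr = 106 / 88.4 = 1.199 mg/dL
CrCl = (140 − 86) × 82.8 / (72 × 1.199) × 0.85 = 4471.2 / 86.33 × 0.85 ≈ 44.0 mL/min
CrCl ≈ 44 mL/min → bracket < 65 mL/min.
55% of 400 mg = 220 mg

220 mg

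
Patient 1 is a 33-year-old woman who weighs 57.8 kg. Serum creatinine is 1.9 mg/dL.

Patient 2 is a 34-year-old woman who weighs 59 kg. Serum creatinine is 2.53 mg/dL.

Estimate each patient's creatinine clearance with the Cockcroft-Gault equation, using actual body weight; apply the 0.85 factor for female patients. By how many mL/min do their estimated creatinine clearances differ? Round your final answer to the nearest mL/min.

9 mL/min

Patient 1: CrCl = (140 − 33) × 57.8 / (72 × 1.9) × 0.85 = 6184.6 / 136.80 × 0.85 ≈ 38.4 mL/min
Patient 2: CrCl = (140 − 34) × 59 / (72 × 2.53) × 0.85 = 6254.0 / 182.16 × 0.85 ≈ 29.2 mL/min
|38.4 − 29.2| = 9.2 mL/min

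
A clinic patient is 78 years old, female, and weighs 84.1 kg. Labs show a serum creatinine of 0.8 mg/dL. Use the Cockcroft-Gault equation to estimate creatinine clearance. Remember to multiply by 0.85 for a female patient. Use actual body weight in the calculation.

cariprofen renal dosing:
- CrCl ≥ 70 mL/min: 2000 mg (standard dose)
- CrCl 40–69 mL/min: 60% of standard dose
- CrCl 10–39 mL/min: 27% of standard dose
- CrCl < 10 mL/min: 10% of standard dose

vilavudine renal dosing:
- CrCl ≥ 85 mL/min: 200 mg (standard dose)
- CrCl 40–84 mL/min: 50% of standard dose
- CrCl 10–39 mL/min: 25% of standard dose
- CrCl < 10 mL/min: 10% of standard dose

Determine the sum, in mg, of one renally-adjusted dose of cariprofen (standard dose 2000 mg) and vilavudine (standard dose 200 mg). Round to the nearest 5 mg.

CrCl = (140 − 78) × 84.1 / (72 × 0.8) × 0.85 = 5214.2 / 57.60 × 0.85 ≈ 76.9 mL/min
CrCl ≈ 77 mL/min.
cariprofen: ≥ 70 mL/min → 100% of 2000 mg = 2000 mg.
vilavudine: 40–84 mL/min → 50% of 200 mg = 100 mg.
Total = 2000 + 100 = 2100 mg.

2100 mg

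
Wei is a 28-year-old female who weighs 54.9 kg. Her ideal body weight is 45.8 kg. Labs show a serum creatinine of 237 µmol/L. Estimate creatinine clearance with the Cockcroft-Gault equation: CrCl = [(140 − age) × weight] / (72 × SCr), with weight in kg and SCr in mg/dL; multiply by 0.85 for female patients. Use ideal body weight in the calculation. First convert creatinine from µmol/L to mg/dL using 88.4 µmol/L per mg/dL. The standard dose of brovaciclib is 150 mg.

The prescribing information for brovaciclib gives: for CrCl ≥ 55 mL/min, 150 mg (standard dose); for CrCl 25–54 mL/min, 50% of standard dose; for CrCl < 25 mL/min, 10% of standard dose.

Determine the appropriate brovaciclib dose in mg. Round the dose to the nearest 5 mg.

15 mg

SCr = 237 / 88.4 = 2.681 mg/dL
CrCl = (140 − 28) × 45.8 / (72 × 2.681) × 0.85 = 5129.6 / 193.03 × 0.85 ≈ 22.6 mL/min
CrCl ≈ 23 mL/min → bracket < 25 mL/min.
10% of 150 mg = 15 mg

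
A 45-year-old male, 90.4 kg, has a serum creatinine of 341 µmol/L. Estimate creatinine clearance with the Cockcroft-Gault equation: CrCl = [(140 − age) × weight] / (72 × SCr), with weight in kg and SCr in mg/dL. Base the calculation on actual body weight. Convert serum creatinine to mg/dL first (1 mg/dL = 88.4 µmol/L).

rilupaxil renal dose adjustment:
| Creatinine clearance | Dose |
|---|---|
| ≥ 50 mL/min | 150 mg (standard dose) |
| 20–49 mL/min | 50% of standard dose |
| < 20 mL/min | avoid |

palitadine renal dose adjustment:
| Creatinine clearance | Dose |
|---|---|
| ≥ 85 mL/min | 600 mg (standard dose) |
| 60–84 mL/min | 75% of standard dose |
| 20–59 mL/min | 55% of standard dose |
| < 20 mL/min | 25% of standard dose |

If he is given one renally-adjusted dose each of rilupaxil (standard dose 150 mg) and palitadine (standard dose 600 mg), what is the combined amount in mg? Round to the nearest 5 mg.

SCr = 341 / 88.4 = 3.857 mg/dL
CrCl = (140 − 45) × 90.4 / (72 × 3.857) = 8588.0 / 277.70 ≈ 30.9 mL/min
CrCl ≈ 31 mL/min.
rilupaxil: 20–49 mL/min → 50% of 150 mg = 75 mg.
palitadine: 20–59 mL/min → 55% of 600 mg = 330 mg.
Total = 75 + 330 = 405 mg.

405 mg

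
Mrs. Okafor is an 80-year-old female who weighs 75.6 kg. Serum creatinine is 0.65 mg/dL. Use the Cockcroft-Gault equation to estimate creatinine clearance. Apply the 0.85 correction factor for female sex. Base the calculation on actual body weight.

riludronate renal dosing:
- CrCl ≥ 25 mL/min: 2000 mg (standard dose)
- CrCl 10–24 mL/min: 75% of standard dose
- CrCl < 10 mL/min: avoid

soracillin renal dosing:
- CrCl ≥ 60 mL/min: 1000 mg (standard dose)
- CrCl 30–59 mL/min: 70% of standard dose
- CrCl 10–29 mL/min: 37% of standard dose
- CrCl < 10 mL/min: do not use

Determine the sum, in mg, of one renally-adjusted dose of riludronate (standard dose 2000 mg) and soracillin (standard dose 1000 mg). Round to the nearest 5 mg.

3000 mg

CrCl = (140 − 80) × 75.6 / (72 × 0.65) × 0.85 = 4536.0 / 46.80 × 0.85 ≈ 82.4 mL/min
CrCl ≈ 82 mL/min.
riludronate: ≥ 25 mL/min → 100% of 2000 mg = 2000 mg.
soracillin: ≥ 60 mL/min → 100% of 1000 mg = 1000 mg.
Total = 2000 + 1000 = 3000 mg.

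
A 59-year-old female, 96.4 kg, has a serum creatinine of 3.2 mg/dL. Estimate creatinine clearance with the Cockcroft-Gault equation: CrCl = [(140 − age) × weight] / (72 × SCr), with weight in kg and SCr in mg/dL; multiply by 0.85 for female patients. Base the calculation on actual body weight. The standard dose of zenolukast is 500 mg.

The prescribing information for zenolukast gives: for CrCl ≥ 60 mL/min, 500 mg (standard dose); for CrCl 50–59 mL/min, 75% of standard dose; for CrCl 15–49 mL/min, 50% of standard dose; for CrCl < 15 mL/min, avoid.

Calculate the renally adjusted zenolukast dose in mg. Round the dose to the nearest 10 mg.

CrCl = (140 − 59) × 96.4 / (72 × 3.2) × 0.85 = 7808.4 / 230.40 × 0.85 ≈ 28.8 mL/min
CrCl ≈ 29 mL/min → bracket 15–49 mL/min.
50% of 500 mg = 250 mg

250 mg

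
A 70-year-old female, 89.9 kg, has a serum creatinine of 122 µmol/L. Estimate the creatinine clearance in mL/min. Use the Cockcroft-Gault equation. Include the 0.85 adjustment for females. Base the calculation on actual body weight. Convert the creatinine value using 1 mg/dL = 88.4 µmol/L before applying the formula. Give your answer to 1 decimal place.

SCr = 122 / 88.4 = 1.38 mg/dL
CrCl = (140 − 70) × 89.9 / (72 × 1.38) × 0.85 = 6293.0 / 99.36 × 0.85 ≈ 53.8 mL/min

53.8 mL/min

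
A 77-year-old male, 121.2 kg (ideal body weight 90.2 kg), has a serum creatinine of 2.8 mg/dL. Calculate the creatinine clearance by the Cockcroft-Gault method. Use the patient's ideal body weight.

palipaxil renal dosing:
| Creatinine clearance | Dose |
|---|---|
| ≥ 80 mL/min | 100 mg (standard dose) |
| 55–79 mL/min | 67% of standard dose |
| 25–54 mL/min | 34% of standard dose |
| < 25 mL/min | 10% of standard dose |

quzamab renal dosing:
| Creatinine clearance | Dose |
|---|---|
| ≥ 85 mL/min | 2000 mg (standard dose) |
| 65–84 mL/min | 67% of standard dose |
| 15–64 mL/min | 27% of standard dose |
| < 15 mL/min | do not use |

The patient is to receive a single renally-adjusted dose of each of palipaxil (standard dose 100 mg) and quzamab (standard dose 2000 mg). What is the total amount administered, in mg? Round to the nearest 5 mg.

575 mg

CrCl = (140 − 77) × 90.2 / (72 × 2.8) = 5682.6 / 201.60 ≈ 28.2 mL/min
CrCl ≈ 28 mL/min.
palipaxil: 25–54 mL/min → 34% of 100 mg = 34 mg.
quzamab: 15–64 mL/min → 27% of 2000 mg = 540 mg.
Total = 34 + 540 = 574 mg.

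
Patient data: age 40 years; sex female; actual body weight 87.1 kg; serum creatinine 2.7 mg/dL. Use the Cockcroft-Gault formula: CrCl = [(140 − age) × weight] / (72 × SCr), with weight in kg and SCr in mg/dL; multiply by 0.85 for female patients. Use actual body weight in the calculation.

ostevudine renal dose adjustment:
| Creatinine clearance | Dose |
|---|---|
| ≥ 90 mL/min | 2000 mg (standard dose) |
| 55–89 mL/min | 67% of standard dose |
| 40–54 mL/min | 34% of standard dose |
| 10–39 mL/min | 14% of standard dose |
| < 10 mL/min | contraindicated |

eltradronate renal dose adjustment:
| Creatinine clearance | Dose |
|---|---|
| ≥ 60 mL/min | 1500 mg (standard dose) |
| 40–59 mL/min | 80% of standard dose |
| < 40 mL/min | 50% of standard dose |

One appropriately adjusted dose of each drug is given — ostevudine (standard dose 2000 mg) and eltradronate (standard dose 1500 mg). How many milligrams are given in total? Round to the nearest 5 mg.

1030 mg

CrCl = (140 − 40) × 87.1 / (72 × 2.7) × 0.85 = 8710.0 / 194.40 × 0.85 ≈ 38.1 mL/min
CrCl ≈ 38 mL/min.
ostevudine: 10–39 mL/min → 14% of 2000 mg = 280 mg.
eltradronate: < 40 mL/min → 50% of 1500 mg = 750 mg.
Total = 280 + 750 = 1030 mg.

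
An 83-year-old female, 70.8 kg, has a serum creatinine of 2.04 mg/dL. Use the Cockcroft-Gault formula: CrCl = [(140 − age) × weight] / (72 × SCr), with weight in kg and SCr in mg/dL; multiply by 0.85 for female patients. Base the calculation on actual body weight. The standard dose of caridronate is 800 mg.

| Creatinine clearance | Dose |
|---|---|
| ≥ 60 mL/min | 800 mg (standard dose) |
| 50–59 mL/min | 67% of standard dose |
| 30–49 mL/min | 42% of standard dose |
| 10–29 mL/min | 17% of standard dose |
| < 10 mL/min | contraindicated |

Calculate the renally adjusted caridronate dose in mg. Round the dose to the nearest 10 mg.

140 mg

CrCl = (140 − 83) × 70.8 / (72 × 2.04) × 0.85 = 4035.6 / 146.88 × 0.85 ≈ 23.4 mL/min
CrCl ≈ 23 mL/min → bracket 10–29 mL/min.
17% of 800 mg = 136 mg → 140 mg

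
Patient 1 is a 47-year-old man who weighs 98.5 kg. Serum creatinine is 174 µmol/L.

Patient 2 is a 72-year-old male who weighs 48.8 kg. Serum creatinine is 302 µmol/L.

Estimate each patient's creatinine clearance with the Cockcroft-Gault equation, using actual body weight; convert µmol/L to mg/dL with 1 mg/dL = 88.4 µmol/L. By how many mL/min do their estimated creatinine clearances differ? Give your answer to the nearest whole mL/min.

Patient 1: SCr = 174 / 88.4 = 1.968 mg/dL
Patient 1: CrCl = (140 − 47) × 98.5 / (72 × 1.968) = 9160.5 / 141.70 ≈ 64.6 mL/min
Patient 2: SCr = 302 / 88.4 = 3.416 mg/dL
Patient 2: CrCl = (140 − 72) × 48.8 / (72 × 3.416) = 3318.4 / 245.95 ≈ 13.5 mL/min
|64.6 − 13.5| = 51.1 mL/min

51 mL/min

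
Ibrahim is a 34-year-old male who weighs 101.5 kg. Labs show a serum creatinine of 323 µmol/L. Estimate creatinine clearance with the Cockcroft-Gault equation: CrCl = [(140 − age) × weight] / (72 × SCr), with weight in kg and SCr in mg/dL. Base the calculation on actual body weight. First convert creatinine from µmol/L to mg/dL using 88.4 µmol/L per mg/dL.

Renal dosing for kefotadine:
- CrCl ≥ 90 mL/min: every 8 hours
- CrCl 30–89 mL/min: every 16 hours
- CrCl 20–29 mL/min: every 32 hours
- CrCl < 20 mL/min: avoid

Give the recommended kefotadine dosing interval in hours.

every 16 hours

SCr = 323 / 88.4 = 3.654 mg/dL
CrCl = (140 − 34) × 101.5 / (72 × 3.654) = 10759.0 / 263.09 ≈ 40.9 mL/min
CrCl ≈ 41 mL/min → bracket 30–89 mL/min → every 16 hours.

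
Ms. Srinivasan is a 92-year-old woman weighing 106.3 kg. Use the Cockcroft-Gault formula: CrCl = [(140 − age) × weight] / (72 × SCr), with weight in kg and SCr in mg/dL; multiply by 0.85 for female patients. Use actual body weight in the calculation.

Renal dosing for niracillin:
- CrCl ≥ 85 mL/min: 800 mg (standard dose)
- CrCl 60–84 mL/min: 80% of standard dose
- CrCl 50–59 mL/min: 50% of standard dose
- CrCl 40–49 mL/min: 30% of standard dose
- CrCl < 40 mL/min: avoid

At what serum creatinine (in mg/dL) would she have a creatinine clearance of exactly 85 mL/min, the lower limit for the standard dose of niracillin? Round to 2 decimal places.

Standard dose requires CrCl ≥ 85 mL/min.
Set (140 − 92) × 106.3 × 0.85 / (72 × SCr) = 85
SCr = (140 − 92) × 106.3 × 0.85 / (72 × 85) = 0.709 mg/dL

0.71 mg/dL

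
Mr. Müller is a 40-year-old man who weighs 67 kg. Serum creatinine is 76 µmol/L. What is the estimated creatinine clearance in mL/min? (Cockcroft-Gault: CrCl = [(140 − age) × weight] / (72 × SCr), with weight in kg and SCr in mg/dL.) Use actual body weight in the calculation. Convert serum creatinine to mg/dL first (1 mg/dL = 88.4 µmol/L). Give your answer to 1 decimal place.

108.2 mL/min

SCr = 76 / 88.4 = 0.86 mg/dL
CrCl = (140 − 40) × 67 / (72 × 0.86) = 6700.0 / 61.92 ≈ 108.2 mL/min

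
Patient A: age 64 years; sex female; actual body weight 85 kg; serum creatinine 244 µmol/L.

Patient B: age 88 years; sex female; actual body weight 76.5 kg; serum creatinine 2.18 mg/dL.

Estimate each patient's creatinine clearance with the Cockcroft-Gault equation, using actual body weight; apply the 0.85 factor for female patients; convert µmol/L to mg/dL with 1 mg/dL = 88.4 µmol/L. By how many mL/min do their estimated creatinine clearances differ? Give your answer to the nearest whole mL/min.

Patient A: SCr = 244 / 88.4 = 2.76 mg/dL
Patient A: CrCl = (140 − 64) × 85 / (72 × 2.76) × 0.85 = 6460.0 / 198.72 × 0.85 ≈ 27.6 mL/min
Patient B: CrCl = (140 − 88) × 76.5 / (72 × 2.18) × 0.85 = 3978.0 / 156.96 × 0.85 ≈ 21.5 mL/min
|27.6 − 21.5| = 6.1 mL/min

6 mL/min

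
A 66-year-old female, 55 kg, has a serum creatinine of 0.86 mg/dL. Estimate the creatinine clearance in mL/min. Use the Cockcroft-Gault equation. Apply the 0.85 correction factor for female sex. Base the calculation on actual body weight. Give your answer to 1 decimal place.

55.9 mL/min

CrCl = (140 − 66) × 55 / (72 × 0.86) × 0.85 = 4070.0 / 61.92 × 0.85 ≈ 55.9 mL/min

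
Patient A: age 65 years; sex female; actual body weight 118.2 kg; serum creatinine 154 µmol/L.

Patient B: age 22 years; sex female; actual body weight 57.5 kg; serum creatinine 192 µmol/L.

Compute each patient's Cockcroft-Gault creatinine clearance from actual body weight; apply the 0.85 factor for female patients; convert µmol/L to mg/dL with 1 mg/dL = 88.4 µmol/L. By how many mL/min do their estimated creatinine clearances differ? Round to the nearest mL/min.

Patient A: SCr = 154 / 88.4 = 1.742 mg/dL
Patient A: CrCl = (140 − 65) × 118.2 / (72 × 1.742) × 0.85 = 8865.0 / 125.42 × 0.85 ≈ 60.1 mL/min
Patient B: SCr = 192 / 88.4 = 2.172 mg/dL
Patient B: CrCl = (140 − 22) × 57.5 / (72 × 2.172) × 0.85 = 6785.0 / 156.38 × 0.85 ≈ 36.9 mL/min
|60.1 − 36.9| = 23.2 mL/min

23 mL/min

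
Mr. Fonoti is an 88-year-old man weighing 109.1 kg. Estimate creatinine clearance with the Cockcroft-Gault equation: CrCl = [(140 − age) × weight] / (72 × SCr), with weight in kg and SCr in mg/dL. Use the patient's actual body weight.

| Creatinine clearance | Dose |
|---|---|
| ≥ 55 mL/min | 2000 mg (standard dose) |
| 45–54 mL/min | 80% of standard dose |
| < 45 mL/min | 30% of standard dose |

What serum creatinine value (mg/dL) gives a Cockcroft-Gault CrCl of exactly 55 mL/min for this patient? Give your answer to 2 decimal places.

1.43 mg/dL

Standard dose requires CrCl ≥ 55 mL/min.
Set (140 − 88) × 109.1 / (72 × SCr) = 55
SCr = (140 − 88) × 109.1 / (72 × 55) = 1.433 mg/dL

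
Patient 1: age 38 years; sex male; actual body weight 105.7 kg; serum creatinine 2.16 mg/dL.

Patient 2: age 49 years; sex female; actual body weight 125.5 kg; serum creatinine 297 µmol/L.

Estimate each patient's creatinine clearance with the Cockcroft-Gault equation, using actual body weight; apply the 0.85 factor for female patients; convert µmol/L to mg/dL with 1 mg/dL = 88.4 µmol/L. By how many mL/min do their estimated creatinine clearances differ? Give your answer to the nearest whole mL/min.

29 mL/min

Patient 1: CrCl = (140 − 38) × 105.7 / (72 × 2.16) = 10781.4 / 155.52 ≈ 69.3 mL/min
Patient 2: SCr = 297 / 88.4 = 3.36 mg/dL
Patient 2: CrCl = (140 − 49) × 125.5 / (72 × 3.36) × 0.85 = 11420.5 / 241.92 × 0.85 ≈ 40.1 mL/min
|69.3 − 40.1| = 29.2 mL/min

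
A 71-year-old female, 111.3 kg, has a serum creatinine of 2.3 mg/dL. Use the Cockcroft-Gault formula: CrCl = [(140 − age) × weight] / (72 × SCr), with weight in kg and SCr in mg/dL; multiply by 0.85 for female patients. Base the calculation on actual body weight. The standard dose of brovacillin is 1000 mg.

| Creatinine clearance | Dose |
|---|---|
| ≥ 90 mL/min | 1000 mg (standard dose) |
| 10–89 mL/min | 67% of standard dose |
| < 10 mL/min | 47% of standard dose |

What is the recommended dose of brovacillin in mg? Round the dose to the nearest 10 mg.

CrCl = (140 − 71) × 111.3 / (72 × 2.3) × 0.85 = 7679.7 / 165.60 × 0.85 ≈ 39.4 mL/min
CrCl ≈ 39 mL/min → bracket 10–89 mL/min.
67% of 1000 mg = 670 mg

670 mg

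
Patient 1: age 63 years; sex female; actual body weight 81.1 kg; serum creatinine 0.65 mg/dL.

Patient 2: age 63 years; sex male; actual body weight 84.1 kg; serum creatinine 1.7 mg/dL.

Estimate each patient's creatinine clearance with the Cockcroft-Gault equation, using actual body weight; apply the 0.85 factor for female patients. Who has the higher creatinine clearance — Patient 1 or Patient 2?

Patient 1

Patient 1: CrCl = (140 − 63) × 81.1 / (72 × 0.65) × 0.85 = 6244.7 / 46.80 × 0.85 ≈ 113.4 mL/min
Patient 2: CrCl = (140 − 63) × 84.1 / (72 × 1.7) = 6475.7 / 122.40 ≈ 52.9 mL/min
113.4 vs 52.9 mL/min → Patient 1 is higher.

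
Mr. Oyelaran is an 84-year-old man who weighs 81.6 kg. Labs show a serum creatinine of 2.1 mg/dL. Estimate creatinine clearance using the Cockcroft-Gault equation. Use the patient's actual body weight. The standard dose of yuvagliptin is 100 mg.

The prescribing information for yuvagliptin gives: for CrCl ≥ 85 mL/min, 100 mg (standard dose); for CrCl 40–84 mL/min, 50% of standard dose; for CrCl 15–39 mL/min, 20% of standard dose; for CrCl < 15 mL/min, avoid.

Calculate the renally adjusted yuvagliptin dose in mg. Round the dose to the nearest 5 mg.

CrCl = (140 − 84) × 81.6 / (72 × 2.1) = 4569.6 / 151.20 ≈ 30.2 mL/min
CrCl ≈ 30 mL/min → bracket 15–39 mL/min.
20% of 100 mg = 20 mg

20 mg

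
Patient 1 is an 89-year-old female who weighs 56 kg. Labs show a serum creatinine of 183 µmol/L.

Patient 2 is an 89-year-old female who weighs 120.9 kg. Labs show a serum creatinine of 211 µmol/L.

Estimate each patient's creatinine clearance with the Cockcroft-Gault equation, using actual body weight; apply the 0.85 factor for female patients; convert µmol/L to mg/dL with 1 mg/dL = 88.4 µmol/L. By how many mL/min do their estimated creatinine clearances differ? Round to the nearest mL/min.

Patient 1: SCr = 183 / 88.4 = 2.07 mg/dL
Patient 1: CrCl = (140 − 89) × 56 / (72 × 2.07) × 0.85 = 2856.0 / 149.04 × 0.85 ≈ 16.3 mL/min
Patient 2: SCr = 211 / 88.4 = 2.387 mg/dL
Patient 2: CrCl = (140 − 89) × 120.9 / (72 × 2.387) × 0.85 = 6165.9 / 171.86 × 0.85 ≈ 30.5 mL/min
|16.3 − 30.5| = 14.2 mL/min

14 mL/min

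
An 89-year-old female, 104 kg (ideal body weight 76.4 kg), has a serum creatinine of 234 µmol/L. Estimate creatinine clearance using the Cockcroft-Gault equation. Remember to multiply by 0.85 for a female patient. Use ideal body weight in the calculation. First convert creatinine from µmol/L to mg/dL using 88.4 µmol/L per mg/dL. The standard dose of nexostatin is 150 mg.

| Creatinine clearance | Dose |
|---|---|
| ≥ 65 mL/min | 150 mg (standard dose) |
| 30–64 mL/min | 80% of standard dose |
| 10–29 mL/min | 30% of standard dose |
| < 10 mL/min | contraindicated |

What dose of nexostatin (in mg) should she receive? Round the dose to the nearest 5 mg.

45 mg

SCr = 234 / 88.4 = 2.647 mg/dL
CrCl = (140 − 89) × 76.4 / (72 × 2.647) × 0.85 = 3896.4 / 190.58 × 0.85 ≈ 17.4 mL/min
CrCl ≈ 17 mL/min → bracket 10–29 mL/min.
30% of 150 mg = 45 mg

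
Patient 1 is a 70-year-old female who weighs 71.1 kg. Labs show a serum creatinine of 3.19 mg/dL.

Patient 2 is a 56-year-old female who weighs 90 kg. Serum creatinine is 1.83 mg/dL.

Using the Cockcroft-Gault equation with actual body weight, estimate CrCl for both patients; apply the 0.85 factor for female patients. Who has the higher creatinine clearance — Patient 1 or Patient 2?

Patient 2

Patient 1: CrCl = (140 − 70) × 71.1 / (72 × 3.19) × 0.85 = 4977.0 / 229.68 × 0.85 ≈ 18.4 mL/min
Patient 2: CrCl = (140 − 56) × 90 / (72 × 1.83) × 0.85 = 7560.0 / 131.76 × 0.85 ≈ 48.8 mL/min
18.4 vs 48.8 mL/min → Patient 2 is higher.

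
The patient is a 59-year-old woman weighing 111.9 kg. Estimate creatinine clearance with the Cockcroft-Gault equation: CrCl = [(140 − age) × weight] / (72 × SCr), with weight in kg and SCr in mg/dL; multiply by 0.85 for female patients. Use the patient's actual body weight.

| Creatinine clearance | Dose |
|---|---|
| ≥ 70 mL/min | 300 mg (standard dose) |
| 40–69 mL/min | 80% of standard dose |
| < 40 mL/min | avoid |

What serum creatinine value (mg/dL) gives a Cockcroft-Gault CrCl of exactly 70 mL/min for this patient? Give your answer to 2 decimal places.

1.53 mg/dL

Standard dose requires CrCl ≥ 70 mL/min.
Set (140 − 59) × 111.9 × 0.85 / (72 × SCr) = 70
SCr = (140 − 59) × 111.9 × 0.85 / (72 × 70) = 1.529 mg/dL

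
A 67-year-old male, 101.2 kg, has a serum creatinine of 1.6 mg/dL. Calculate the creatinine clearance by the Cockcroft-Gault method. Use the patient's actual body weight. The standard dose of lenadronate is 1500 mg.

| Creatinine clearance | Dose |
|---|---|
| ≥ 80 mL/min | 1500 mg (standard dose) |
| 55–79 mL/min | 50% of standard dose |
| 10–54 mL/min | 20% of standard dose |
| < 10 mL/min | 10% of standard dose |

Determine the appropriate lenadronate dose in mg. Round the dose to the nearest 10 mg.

CrCl = (140 − 67) × 101.2 / (72 × 1.6) = 7387.6 / 115.20 ≈ 64.1 mL/min
CrCl ≈ 64 mL/min → bracket 55–79 mL/min.
50% of 1500 mg = 750 mg

750 mg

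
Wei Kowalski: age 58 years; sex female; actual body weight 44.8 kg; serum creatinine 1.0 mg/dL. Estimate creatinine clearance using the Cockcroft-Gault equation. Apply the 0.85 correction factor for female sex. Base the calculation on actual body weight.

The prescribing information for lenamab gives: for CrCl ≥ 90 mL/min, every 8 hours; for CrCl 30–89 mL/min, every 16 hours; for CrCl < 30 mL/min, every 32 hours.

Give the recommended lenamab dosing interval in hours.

every 16 hours

CrCl = (140 − 58) × 44.8 / (72 × 1) × 0.85 = 3673.6 / 72.00 × 0.85 ≈ 43.4 mL/min
CrCl ≈ 43 mL/min → bracket 30–89 mL/min → every 16 hours.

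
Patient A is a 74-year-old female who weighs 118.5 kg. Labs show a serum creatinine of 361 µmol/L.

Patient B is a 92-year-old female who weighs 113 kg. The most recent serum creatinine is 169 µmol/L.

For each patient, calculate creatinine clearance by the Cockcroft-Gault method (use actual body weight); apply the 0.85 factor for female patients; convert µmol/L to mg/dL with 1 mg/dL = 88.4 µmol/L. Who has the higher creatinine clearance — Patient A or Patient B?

Patient A: SCr = 361 / 88.4 = 4.084 mg/dL
Patient A: CrCl = (140 − 74) × 118.5 / (72 × 4.084) × 0.85 = 7821.0 / 294.05 × 0.85 ≈ 22.6 mL/min
Patient B: SCr = 169 / 88.4 = 1.912 mg/dL
Patient B: CrCl = (140 − 92) × 113 / (72 × 1.912) × 0.85 = 5424.0 / 137.66 × 0.85 ≈ 33.5 mL/min
22.6 vs 33.5 mL/min → Patient B is higher.

Patient B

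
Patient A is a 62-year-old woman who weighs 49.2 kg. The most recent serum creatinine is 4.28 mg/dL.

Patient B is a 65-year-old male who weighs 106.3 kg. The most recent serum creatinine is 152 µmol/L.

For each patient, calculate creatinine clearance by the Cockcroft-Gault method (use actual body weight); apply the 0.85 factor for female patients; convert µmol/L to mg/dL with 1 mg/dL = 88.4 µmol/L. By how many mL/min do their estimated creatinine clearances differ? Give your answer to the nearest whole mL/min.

Patient A: CrCl = (140 − 62) × 49.2 / (72 × 4.28) × 0.85 = 3837.6 / 308.16 × 0.85 ≈ 10.6 mL/min
Patient B: SCr = 152 / 88.4 = 1.719 mg/dL
Patient B: CrCl = (140 − 65) × 106.3 / (72 × 1.719) = 7972.5 / 123.77 ≈ 64.4 mL/min
|10.6 − 64.4| = 53.8 mL/min

54 mL/min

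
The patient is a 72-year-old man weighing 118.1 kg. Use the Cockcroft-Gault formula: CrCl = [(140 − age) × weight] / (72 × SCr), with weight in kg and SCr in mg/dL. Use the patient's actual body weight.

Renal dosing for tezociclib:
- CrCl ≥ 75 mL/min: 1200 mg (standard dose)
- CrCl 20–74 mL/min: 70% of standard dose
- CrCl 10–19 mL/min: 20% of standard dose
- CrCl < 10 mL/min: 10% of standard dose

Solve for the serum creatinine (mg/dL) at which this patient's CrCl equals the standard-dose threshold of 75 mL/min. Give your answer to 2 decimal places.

Standard dose requires CrCl ≥ 75 mL/min.
Set (140 − 72) × 118.1 / (72 × SCr) = 75
SCr = (140 − 72) × 118.1 / (72 × 75) = 1.487 mg/dL

1.49 mg/dL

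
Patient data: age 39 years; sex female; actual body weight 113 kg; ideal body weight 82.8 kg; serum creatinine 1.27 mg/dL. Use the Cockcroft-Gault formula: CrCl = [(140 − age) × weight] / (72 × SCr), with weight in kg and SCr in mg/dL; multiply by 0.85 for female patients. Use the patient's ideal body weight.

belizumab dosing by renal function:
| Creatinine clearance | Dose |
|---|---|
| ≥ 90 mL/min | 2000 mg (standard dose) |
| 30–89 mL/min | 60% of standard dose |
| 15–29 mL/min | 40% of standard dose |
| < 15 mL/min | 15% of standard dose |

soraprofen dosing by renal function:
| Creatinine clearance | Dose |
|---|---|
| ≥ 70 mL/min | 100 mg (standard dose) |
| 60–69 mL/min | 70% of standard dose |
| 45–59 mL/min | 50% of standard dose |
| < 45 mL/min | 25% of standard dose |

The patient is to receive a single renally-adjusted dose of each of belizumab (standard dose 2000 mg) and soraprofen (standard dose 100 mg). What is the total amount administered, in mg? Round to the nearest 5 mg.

CrCl = (140 − 39) × 82.8 / (72 × 1.27) × 0.85 = 8362.8 / 91.44 × 0.85 ≈ 77.7 mL/min
CrCl ≈ 78 mL/min.
belizumab: 30–89 mL/min → 60% of 2000 mg = 1200 mg.
soraprofen: ≥ 70 mL/min → 100% of 100 mg = 100 mg.
Total = 1200 + 100 = 1300 mg.

1300 mg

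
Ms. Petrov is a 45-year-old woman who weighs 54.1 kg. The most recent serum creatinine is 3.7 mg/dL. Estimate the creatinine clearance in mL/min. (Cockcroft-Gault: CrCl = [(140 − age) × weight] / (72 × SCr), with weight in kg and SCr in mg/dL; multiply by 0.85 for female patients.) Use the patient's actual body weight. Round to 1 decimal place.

16.4 mL/min

CrCl = (140 − 45) × 54.1 / (72 × 3.7) × 0.85 = 5139.5 / 266.40 × 0.85 ≈ 16.4 mL/min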